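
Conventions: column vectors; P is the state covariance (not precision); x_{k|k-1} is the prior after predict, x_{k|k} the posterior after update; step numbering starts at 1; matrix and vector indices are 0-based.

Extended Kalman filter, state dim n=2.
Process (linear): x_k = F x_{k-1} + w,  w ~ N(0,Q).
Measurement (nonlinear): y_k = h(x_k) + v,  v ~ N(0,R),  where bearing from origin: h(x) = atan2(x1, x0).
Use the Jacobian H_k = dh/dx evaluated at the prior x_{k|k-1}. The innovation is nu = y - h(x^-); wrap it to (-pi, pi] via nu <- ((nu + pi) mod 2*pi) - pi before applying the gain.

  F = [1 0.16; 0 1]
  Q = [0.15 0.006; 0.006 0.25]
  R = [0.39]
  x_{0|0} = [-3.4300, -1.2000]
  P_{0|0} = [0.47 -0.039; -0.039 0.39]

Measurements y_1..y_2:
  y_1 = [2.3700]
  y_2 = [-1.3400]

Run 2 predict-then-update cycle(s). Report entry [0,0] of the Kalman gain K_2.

K[0,0] = 0.0116

step 1: x^-=[-3.6220, -1.2000]  P^-=[0.6175 0.0294; 0.0294 0.6400]  H_jac=[0.0824 -0.2488]  S=[0.4326]  K=[0.1007; -0.3625]  nu=[-1.0915]  x^+=[-3.7320, -0.8044]  P^+=[0.6131 0.0452; 0.0452 0.5832]
step 2: x^-=[-3.8607, -0.8044]  P^-=[0.7925 0.1445; 0.1445 0.8332]  H_jac=[0.0517 -0.2482]  S=[0.4398]  K=[0.0116; -0.4533]  nu=[1.5962]  x^+=[-3.8421, -1.5280]  P^+=[0.7924 0.1468; 0.1468 0.7428]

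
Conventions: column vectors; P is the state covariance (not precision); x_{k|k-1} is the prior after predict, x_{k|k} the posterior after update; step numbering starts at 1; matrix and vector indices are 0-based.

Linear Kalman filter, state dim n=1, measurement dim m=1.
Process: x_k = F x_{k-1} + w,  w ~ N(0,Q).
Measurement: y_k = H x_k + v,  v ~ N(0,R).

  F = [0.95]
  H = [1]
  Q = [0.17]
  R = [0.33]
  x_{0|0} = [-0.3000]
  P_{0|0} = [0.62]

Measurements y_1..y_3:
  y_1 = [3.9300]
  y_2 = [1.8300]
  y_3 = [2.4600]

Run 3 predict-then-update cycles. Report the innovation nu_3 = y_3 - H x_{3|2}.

step 1: x^-=[-0.2850]  P^-=[0.7296]  S=[1.0595]  K=[0.6885]  nu=[4.2150]  x^+=[2.6172]  P^+=[0.2272]
step 2: x^-=[2.4864]  P^-=[0.3751]  S=[0.7051]  K=[0.5320]  nu=[-0.6564]  x^+=[2.1372]  P^+=[0.1755]
step 3: x^-=[2.0303]  P^-=[0.3284]  S=[0.6584]  K=[0.4988]  nu=[0.4297]  x^+=[2.2447]  P^+=[0.1646]

innov = [0.4297]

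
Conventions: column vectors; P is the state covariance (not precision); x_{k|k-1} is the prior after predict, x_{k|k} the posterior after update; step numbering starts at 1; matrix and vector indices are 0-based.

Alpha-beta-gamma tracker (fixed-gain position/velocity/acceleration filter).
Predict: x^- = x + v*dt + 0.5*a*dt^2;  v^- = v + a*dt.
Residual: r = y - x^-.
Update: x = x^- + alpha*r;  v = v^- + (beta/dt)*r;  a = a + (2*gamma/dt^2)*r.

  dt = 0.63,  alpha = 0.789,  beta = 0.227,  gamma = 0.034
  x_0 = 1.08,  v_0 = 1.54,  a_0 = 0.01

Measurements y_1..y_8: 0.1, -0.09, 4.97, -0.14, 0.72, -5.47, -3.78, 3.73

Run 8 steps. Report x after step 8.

x_post = 1.5860

step 1: x_pred=2.0522  r=-1.9522  x^+=0.5119  v^+=0.8429  a^+=-0.3245
step 2: x_pred=0.9785  r=-1.0685  x^+=0.1355  v^+=0.2535  a^+=-0.5075
step 3: x_pred=0.1944  r=4.7756  x^+=3.9624  v^+=1.6544  a^+=0.3107
step 4: x_pred=5.0663  r=-5.2063  x^+=0.9585  v^+=-0.0258  a^+=-0.5813
step 5: x_pred=0.8269  r=-0.1069  x^+=0.7426  v^+=-0.4305  a^+=-0.5997
step 6: x_pred=0.3523  r=-5.8223  x^+=-4.2415  v^+=-2.9062  a^+=-1.5972
step 7: x_pred=-6.3894  r=2.6094  x^+=-4.3306  v^+=-2.9722  a^+=-1.1501
step 8: x_pred=-6.4313  r=10.1613  x^+=1.5860  v^+=-0.0355  a^+=0.5908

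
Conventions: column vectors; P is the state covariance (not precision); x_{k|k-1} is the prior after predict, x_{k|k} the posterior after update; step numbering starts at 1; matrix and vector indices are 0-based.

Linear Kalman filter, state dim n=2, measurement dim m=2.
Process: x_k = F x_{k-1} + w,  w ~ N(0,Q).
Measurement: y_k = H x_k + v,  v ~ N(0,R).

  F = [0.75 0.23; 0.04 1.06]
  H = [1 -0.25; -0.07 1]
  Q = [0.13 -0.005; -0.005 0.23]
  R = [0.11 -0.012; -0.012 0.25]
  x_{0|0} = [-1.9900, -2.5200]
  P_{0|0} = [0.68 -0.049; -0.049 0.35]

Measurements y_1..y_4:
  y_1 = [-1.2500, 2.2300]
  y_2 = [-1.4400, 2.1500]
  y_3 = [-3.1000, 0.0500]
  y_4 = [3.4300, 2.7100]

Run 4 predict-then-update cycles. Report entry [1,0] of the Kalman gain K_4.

K[1,0] = -0.0010

step 1: x^-=[-2.0721, -2.7508]  P^-=[0.5141 0.0613; 0.0613 0.6202]  S=[0.6322 -0.1406; -0.1406 0.8641]  K=[0.8253 0.1636; 0.0107 0.7145]  nu=[0.1344, 4.8358]  x^+=[-1.1698, 0.7057]  P^+=[0.0983 0.0379; 0.0379 0.1811]
step 2: x^-=[-0.7150, 0.7013]  P^-=[0.2079 0.0726; 0.0726 0.4369]  S=[0.3090 -0.0619; -0.0619 0.6778]  K=[0.6433 0.1444; 0.0093 0.6380]  nu=[-0.5496, 1.3987]  x^+=[-0.8666, 1.5885]  P^+=[0.0775 0.0338; 0.0338 0.1617]
step 3: x^-=[-0.2846, 1.6491]  P^-=[0.1938 0.0639; 0.0639 0.4147]  S=[0.2977 -0.0642; -0.0642 0.6567]  K=[0.6269 0.1380; 0.0012 0.6248]  nu=[-2.4031, -1.6191]  x^+=[-2.0146, 0.6346]  P^+=[0.0754 0.0322; 0.0322 0.1584]
step 4: x^-=[-1.3650, 0.5921]  P^-=[0.1919 0.0618; 0.0618 0.4109]  S=[0.2967 -0.0652; -0.0652 0.6532]  K=[0.6248 0.1365; -0.0010 0.6223]  nu=[4.9430, 2.0224]  x^+=[1.9993, 1.8458]  P^+=[0.0751 0.0319; 0.0319 0.1578]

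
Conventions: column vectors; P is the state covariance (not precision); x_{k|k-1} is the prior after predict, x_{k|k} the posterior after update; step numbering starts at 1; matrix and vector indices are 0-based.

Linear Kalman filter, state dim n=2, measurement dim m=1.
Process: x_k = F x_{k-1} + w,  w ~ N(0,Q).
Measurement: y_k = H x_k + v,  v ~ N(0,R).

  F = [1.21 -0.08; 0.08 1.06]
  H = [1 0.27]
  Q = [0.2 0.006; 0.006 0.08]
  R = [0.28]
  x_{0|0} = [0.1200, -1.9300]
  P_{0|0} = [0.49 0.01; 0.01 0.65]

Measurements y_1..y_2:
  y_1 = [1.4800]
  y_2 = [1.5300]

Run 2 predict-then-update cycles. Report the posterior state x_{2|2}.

x_post = [2.0019, -1.6989]

step 1: x^-=[0.2996, -2.0362]  P^-=[0.9196 0.0111; 0.0111 0.8152]  S=[1.2650]  K=[0.7293; 0.1827]  nu=[1.7302]  x^+=[1.5615, -1.7200]  P^+=[0.2467 -0.1575; -0.1575 0.7729]
step 2: x^-=[2.0270, -1.6983]  P^-=[0.5967 -0.2367; -0.2367 0.9233]  S=[0.8162]  K=[0.6528; 0.0154]  nu=[-0.0384]  x^+=[2.0019, -1.6989]  P^+=[0.2489 -0.2449; -0.2449 0.9231]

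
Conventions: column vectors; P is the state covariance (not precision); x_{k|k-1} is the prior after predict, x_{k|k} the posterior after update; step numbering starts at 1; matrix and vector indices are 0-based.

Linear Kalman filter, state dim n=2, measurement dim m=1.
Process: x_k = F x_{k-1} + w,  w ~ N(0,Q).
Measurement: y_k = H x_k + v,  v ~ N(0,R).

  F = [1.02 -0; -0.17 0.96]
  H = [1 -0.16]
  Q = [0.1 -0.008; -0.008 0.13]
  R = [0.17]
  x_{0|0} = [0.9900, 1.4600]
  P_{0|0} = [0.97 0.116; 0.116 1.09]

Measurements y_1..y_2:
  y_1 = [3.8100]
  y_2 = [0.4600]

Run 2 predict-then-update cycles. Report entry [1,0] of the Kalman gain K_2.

K[1,0] = -0.1631

step 1: x^-=[1.0098, 1.2333]  P^-=[1.1092 -0.0626; -0.0626 1.1247]  S=[1.3280]  K=[0.8428; -0.1827]  nu=[2.9975]  x^+=[3.5360, 0.6858]  P^+=[0.1660 0.1418; 0.1418 1.0804]
step 2: x^-=[3.6067, 0.0572]  P^-=[0.2727 0.1021; 0.1021 1.0842]  S=[0.4378]  K=[0.5856; -0.1631]  nu=[-3.1376]  x^+=[1.7695, 0.5689]  P^+=[0.1226 0.1439; 0.1439 1.0726]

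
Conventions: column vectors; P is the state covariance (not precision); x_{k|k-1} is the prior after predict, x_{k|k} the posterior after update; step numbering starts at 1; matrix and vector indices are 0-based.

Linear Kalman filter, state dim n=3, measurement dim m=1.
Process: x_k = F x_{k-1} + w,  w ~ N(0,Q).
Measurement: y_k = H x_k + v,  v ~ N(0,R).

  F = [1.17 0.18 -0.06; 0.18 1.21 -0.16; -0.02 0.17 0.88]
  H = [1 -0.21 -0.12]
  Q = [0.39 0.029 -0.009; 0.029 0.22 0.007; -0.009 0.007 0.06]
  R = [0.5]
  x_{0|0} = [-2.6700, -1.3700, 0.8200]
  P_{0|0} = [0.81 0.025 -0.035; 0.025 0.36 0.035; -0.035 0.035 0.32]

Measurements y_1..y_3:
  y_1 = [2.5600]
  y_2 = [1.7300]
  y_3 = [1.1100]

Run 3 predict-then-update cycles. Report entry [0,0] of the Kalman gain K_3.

step 1: x^-=[-3.4197, -2.2695, 0.5421]  P^-=[1.5263 0.3206 -0.0598; 0.3206 0.7809 0.0639; -0.0598 0.0639 0.3301]  S=[1.9484]  K=[0.7525; 0.0765; -0.0579]  nu=[5.5682]  x^+=[0.7703, -1.8437, 0.2195]  P^+=[0.4230 0.2085 0.0251; 0.2085 0.7695 0.0725; 0.0251 0.0725 0.3235]
step 2: x^-=[0.5562, -2.1273, -0.1356]  P^-=[1.0779 0.5784 0.0649; 0.5784 1.4299 0.1989; 0.0649 0.1989 0.3523]  S=[1.3976]  K=[0.6788; 0.1820; -0.0137]  nu=[0.7108]  x^+=[1.0387, -1.9980, -0.1454]  P^+=[0.4340 0.4058 0.0779; 0.4058 1.3836 0.2023; 0.0779 0.2023 0.3521]
step 3: x^-=[0.8643, -2.2074, -0.4884]  P^-=[1.1858 0.9768 0.1941; 0.9768 2.3628 0.4656; 0.1941 0.4656 0.4279]  S=[1.3627]  K=[0.7025; 0.3117; 0.0330]  nu=[-0.2765]  x^+=[0.6701, -2.2936, -0.4975]  P^+=[0.5132 0.6784 0.1625; 0.6784 2.2303 0.4516; 0.1625 0.4516 0.4264]

K[0,0] = 0.7025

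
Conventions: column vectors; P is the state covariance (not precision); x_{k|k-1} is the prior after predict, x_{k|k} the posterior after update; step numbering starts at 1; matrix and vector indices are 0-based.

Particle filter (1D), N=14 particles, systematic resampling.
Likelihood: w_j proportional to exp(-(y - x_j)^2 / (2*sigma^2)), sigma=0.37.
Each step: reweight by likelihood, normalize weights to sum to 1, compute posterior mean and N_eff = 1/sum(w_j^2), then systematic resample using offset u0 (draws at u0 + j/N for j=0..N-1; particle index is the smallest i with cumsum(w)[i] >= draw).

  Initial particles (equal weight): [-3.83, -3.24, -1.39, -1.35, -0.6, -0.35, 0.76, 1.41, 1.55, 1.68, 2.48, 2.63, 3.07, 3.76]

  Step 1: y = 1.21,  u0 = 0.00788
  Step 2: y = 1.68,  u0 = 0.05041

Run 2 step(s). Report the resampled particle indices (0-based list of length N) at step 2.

resampled_idx = [3, 4, 5, 6, 7, 7, 8, 9, 10, 10, 11, 12, 13, 13]

step 1: w=[0.0000, 0.0000, 0.0000, 0.0000, 0.0000, 0.0001, 0.1951, 0.3531, 0.2679, 0.1824, 0.0011, 0.0003, 0.0000, 0.0000]  mean=1.3714  Neff=3.7338  idx=[6, 6, 6, 7, 7, 7, 7, 7, 8, 8, 8, 8, 9, 9]
step 2: w=[0.0047, 0.0047, 0.0047, 0.0788, 0.0788, 0.0788, 0.0788, 0.0788, 0.0966, 0.0966, 0.0966, 0.0966, 0.1028, 0.1028]  mean=1.5105  Neff=11.1635  idx=[3, 4, 5, 6, 7, 7, 8, 9, 10, 10, 11, 12, 13, 13]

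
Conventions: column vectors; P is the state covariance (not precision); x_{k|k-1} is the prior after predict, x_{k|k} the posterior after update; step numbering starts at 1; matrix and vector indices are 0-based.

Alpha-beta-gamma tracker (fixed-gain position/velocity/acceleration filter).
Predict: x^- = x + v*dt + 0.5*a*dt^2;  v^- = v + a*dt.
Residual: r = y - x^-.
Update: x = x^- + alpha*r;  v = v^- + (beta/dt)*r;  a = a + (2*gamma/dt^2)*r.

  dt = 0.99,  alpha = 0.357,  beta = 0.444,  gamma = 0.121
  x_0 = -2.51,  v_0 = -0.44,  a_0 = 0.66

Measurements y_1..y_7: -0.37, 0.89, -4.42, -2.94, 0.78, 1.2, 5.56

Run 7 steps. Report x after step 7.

x_post = 0.7324

step 1: x_pred=-2.6222  r=2.2522  x^+=-1.8181  v^+=1.2235  a^+=1.2161
step 2: x_pred=-0.0110  r=0.9010  x^+=0.3107  v^+=2.8315  a^+=1.4386
step 3: x_pred=3.8188  r=-8.2388  x^+=0.8775  v^+=0.5607  a^+=-0.5957
step 4: x_pred=1.1407  r=-4.0807  x^+=-0.3161  v^+=-1.8592  a^+=-1.6033
step 5: x_pred=-2.9424  r=3.7224  x^+=-1.6135  v^+=-1.7770  a^+=-0.6842
step 6: x_pred=-3.7080  r=4.9080  x^+=-1.9559  v^+=-0.2531  a^+=0.5277
step 7: x_pred=-1.9479  r=7.5079  x^+=0.7324  v^+=3.6365  a^+=2.3815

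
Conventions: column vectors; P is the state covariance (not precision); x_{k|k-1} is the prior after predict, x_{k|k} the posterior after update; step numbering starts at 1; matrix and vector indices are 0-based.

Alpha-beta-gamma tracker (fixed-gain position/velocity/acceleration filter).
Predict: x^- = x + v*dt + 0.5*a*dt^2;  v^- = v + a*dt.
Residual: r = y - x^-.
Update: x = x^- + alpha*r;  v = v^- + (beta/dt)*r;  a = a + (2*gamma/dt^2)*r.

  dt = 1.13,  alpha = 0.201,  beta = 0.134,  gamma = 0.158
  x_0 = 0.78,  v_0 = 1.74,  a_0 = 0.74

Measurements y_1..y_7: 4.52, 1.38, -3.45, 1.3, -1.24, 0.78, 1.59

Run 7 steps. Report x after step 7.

x_post = -20.1000

step 1: x_pred=3.2187  r=1.3013  x^+=3.4802  v^+=2.7305  a^+=1.0621
step 2: x_pred=7.2438  r=-5.8638  x^+=6.0652  v^+=3.2353  a^+=-0.3891
step 3: x_pred=9.4726  r=-12.9226  x^+=6.8752  v^+=1.2632  a^+=-3.5871
step 4: x_pred=6.0124  r=-4.7124  x^+=5.0652  v^+=-3.3490  a^+=-4.7533
step 5: x_pred=-1.7539  r=0.5139  x^+=-1.6506  v^+=-8.6593  a^+=-4.6261
step 6: x_pred=-14.3892  r=15.1692  x^+=-11.3402  v^+=-12.0880  a^+=-0.8721
step 7: x_pred=-25.5565  r=27.1465  x^+=-20.1000  v^+=-9.8544  a^+=5.8459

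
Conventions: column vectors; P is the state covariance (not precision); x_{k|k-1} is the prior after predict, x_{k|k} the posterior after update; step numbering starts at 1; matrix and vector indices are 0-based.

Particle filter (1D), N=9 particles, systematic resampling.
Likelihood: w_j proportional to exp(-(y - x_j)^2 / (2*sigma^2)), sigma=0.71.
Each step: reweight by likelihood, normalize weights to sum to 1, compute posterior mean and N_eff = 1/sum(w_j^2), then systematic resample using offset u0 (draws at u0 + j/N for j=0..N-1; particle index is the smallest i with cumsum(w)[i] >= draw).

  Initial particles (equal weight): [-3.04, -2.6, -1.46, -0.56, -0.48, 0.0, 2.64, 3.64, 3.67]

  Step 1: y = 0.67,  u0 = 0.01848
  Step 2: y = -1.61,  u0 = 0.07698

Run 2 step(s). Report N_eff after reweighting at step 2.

step 1: w=[0.0000, 0.0000, 0.0095, 0.1913, 0.2311, 0.5496, 0.0183, 0.0001, 0.0001]  mean=-0.1829  Neff=2.5481  idx=[3, 3, 4, 4, 5, 5, 5, 5, 5]
step 2: w=[0.2073, 0.2073, 0.1744, 0.1744, 0.0473, 0.0473, 0.0473, 0.0473, 0.0473]  mean=-0.3996  Neff=6.3297  idx=[0, 0, 1, 1, 2, 3, 3, 5, 8]

N_eff = 6.3297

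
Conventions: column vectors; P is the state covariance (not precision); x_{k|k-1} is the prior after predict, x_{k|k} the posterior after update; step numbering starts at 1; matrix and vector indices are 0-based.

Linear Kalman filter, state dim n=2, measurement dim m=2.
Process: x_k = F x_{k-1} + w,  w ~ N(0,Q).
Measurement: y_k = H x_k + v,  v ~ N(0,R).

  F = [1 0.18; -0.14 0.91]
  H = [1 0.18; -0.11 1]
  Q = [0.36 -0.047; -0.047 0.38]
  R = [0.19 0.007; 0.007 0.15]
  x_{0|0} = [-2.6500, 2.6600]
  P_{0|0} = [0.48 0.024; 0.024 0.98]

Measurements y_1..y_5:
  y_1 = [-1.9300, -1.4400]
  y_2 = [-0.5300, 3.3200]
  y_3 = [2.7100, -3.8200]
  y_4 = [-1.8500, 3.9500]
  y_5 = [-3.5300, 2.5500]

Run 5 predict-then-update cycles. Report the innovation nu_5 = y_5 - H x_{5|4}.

innov = [-2.9215, 0.1130]

step 1: x^-=[-2.1712, 2.7916]  P^-=[0.8804 0.0676; 0.0676 1.1948]  S=[1.1334 0.1914; 0.1914 1.3406]  K=[0.8107 -0.1376; 0.1022 0.8711]  nu=[-0.2613, -4.4704]  x^+=[-1.7678, -1.1294]  P^+=[0.1527 0.0018; 0.0018 0.1316]
step 2: x^-=[-1.9711, -0.7802]  P^-=[0.5177 -0.0452; -0.0452 0.4915]  S=[0.7073 -0.0058; -0.0058 0.6577]  K=[0.7192 -0.1490; 0.0673 0.7554]  nu=[1.5815, 3.8834]  x^+=[-1.4123, 2.2600]  P^+=[0.1360 -0.0024; -0.0024 0.1135]
step 3: x^-=[-1.0055, 2.2543]  P^-=[0.4989 -0.0495; -0.0495 0.4773]  S=[0.6865 -0.0105; -0.0105 0.6442]  K=[0.7114 -0.1505; 0.0645 0.7504]  nu=[3.3097, -6.1849]  x^+=[2.2795, -2.1733]  P^+=[0.1346 -0.0028; -0.0028 0.1127]
step 4: x^-=[1.8883, -2.2968]  P^-=[0.4973 -0.0498; -0.0498 0.4767]  S=[0.6848 -0.0108; -0.0108 0.6437]  K=[0.7107 -0.1505; 0.0643 0.7502]  nu=[-3.3249, 6.4546]  x^+=[-1.4464, 2.3314]  P^+=[0.1345 -0.0028; -0.0028 0.1127]
step 5: x^-=[-1.0268, 2.3241]  P^-=[0.4971 -0.0499; -0.0499 0.4767]  S=[0.6846 -0.0108; -0.0108 0.6436]  K=[0.7107 -0.1505; 0.0643 0.7502]  nu=[-2.9215, 0.1130]  x^+=[-3.1200, 2.2210]  P^+=[0.1345 -0.0028; -0.0028 0.1127]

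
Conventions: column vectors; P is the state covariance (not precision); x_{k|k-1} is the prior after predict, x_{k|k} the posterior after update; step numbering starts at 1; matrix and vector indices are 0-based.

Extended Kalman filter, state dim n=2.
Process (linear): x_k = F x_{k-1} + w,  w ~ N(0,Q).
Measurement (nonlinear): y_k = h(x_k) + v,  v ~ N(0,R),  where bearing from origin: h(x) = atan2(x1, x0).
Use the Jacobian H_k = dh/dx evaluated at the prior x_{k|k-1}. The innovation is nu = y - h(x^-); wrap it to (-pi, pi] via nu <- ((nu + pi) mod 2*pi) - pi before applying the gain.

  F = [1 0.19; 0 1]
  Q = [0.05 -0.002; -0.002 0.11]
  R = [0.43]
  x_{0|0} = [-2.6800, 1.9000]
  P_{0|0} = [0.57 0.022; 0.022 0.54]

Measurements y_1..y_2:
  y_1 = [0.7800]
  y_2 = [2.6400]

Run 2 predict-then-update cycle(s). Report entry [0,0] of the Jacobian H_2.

H_jac[0,0] = -0.3137

step 1: x^-=[-2.3190, 1.9000]  P^-=[0.6479 0.1226; 0.1226 0.6500]  H_jac=[-0.2114 -0.2580]  S=[0.5156]  K=[-0.3270; -0.3755]  nu=[-1.6752]  x^+=[-1.7713, 2.5291]  P^+=[0.5927 0.0593; 0.0593 0.5773]
step 2: x^-=[-1.2907, 2.5291]  P^-=[0.6861 0.1670; 0.1670 0.6873]  H_jac=[-0.3137 -0.1601]  S=[0.5319]  K=[-0.4549; -0.3053]  nu=[0.5973]  x^+=[-1.5624, 2.3467]  P^+=[0.5760 0.0931; 0.0931 0.6377]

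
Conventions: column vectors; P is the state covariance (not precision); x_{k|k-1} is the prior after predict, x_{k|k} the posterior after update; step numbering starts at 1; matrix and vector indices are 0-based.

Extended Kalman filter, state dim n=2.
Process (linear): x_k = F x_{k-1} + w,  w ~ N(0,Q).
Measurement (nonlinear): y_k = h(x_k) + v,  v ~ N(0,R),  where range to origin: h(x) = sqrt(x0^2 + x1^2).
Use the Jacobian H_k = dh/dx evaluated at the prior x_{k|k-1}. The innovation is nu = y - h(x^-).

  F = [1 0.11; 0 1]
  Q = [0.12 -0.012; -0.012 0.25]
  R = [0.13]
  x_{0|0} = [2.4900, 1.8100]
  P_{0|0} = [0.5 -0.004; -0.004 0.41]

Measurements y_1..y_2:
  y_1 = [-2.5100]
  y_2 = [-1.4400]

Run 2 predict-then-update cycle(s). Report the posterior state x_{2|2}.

step 1: x^-=[2.6891, 1.8100]  P^-=[0.6241 0.0291; 0.0291 0.6600]  H_jac=[0.8296 0.5584]  S=[0.7922]  K=[0.6740; 0.4956]  nu=[-5.7515]  x^+=[-1.1875, -1.0407]  P^+=[0.2642 -0.2356; -0.2356 0.4654]
step 2: x^-=[-1.3019, -1.0407]  P^-=[0.3380 -0.1964; -0.1964 0.7154]  H_jac=[-0.7811 -0.6244]  S=[0.4236]  K=[-0.3338; -0.6924]  nu=[-3.1068]  x^+=[-0.2649, 1.1105]  P^+=[0.2908 -0.2943; -0.2943 0.5123]

x_post = [-0.2649, 1.1105]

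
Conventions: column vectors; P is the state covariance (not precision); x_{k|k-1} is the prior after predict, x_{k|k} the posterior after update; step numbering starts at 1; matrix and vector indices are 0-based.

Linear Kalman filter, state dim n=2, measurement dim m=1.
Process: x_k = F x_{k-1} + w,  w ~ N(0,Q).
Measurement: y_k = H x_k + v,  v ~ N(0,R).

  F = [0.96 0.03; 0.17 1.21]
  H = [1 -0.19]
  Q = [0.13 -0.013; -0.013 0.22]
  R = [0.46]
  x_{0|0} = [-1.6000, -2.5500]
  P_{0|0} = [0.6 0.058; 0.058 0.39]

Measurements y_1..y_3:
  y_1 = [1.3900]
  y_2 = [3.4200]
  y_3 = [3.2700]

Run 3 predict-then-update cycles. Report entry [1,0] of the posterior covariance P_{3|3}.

step 1: x^-=[-1.6125, -3.3575]  P^-=[0.6867 0.1667; 0.1667 0.8322]  S=[1.1133]  K=[0.5883; 0.0077]  nu=[2.3646]  x^+=[-0.2214, -3.3392]  P^+=[0.3013 0.1617; 0.1617 0.8321]
step 2: x^-=[-0.3127, -4.0780]  P^-=[0.4178 0.2550; 0.2550 1.5135]  S=[0.8355]  K=[0.4420; -0.0390]  nu=[2.9579]  x^+=[0.9947, -4.1933]  P^+=[0.2545 0.2694; 0.2694 1.5123]
step 3: x^-=[0.8292, -4.9048]  P^-=[0.3814 0.3977; 0.3977 2.5523]  S=[0.7824]  K=[0.3909; -0.1114]  nu=[1.5089]  x^+=[1.4190, -5.0730]  P^+=[0.2619 0.4318; 0.4318 2.5426]

P_post[1,0] = 0.4318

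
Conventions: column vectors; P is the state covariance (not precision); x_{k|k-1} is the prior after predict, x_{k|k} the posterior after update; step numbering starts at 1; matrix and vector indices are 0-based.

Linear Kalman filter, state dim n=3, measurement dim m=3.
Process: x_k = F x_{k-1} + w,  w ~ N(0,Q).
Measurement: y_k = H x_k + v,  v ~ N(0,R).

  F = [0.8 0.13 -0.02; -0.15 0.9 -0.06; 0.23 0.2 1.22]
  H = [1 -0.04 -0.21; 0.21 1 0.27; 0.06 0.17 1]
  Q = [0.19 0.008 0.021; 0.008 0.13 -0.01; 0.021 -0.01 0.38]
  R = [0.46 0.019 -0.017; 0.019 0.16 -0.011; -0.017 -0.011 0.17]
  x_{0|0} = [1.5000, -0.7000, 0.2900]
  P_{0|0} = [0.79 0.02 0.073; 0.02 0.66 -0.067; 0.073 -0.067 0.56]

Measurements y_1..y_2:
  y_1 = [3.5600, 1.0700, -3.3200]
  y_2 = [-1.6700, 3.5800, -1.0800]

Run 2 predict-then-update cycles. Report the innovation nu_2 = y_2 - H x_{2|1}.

innov = [-4.0447, 3.3297, 1.6427]

step 1: x^-=[1.1032, -0.8724, 0.5588]  P^-=[0.7092 0.0035 0.2342; 0.0035 0.6875 -0.0430; 0.2342 -0.0430 1.2918]  S=[1.1278 0.1331 -0.0153; 0.1331 0.9778 0.4719; -0.0153 0.4719 1.4978]  K=[0.5805 0.0582 0.1728; -0.1112 0.8065 -0.2058; -0.0118 -0.0634 0.8868]  nu=[2.5393, 1.5599, -3.7967]  x^+=[2.0121, 0.8846, -2.9372]  P^+=[0.2656 -0.0400 0.0097; -0.0400 0.1554 -0.0660; 0.0097 -0.0660 0.1623]
step 2: x^-=[1.7834, 0.6706, -2.9437]  P^-=[0.3544 -0.0322 0.0616; -0.0322 0.2805 -0.0837; 0.0616 -0.0837 0.6114]  S=[0.8171 0.0480 -0.0643; 0.0480 0.4490 0.1295; -0.0643 0.1295 0.7691]  K=[0.4267 0.0485 0.1281; -0.0803 0.6140 -0.1595; -0.0153 -0.0141 0.7824]  nu=[-4.0447, 3.3297, 1.6427]  x^+=[0.4293, 2.7776, -1.6435]  P^+=[0.1954 -0.0285 0.0071; -0.0285 0.1182 -0.0509; 0.0071 -0.0509 0.1416]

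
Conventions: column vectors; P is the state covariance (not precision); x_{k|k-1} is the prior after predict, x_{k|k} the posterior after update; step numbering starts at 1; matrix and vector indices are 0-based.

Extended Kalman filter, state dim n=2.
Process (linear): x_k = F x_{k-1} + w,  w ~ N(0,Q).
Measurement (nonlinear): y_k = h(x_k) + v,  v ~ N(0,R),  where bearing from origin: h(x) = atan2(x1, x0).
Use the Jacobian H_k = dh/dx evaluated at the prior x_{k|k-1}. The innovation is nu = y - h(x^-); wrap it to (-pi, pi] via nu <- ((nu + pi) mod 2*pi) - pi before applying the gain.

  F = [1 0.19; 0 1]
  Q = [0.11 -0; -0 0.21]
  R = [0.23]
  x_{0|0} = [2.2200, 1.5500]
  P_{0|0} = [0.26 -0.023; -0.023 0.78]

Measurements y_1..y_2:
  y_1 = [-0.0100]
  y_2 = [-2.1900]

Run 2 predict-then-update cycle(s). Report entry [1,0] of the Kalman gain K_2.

K[1,0] = 0.8659

step 1: x^-=[2.5145, 1.5500]  P^-=[0.3894 0.1252; 0.1252 0.9900]  H_jac=[-0.1776 0.2882]  S=[0.3117]  K=[-0.1062; 0.8440]  nu=[-0.5624]  x^+=[2.5742, 1.0753]  P^+=[0.3859 0.1531; 0.1531 0.7680]
step 2: x^-=[2.7785, 1.0753]  P^-=[0.5818 0.2990; 0.2990 0.9780]  H_jac=[-0.1211 0.3130]  S=[0.3117]  K=[0.0742; 0.8659]  nu=[-2.5593]  x^+=[2.5887, -1.1408]  P^+=[0.5801 0.2790; 0.2790 0.7443]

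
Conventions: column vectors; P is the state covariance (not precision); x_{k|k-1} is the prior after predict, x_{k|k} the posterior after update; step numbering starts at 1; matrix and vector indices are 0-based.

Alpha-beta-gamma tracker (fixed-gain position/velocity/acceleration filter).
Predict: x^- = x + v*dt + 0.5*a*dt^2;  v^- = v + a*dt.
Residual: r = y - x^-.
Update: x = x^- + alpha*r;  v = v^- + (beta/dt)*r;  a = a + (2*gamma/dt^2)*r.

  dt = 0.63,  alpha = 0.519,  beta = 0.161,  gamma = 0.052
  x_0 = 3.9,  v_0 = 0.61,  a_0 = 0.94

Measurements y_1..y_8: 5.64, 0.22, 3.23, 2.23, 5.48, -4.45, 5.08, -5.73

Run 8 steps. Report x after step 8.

x_post = -2.7523

step 1: x_pred=4.4708  r=1.1692  x^+=5.0776  v^+=1.5010  a^+=1.2464
step 2: x_pred=6.2706  r=-6.0506  x^+=3.1303  v^+=0.7399  a^+=-0.3391
step 3: x_pred=3.5292  r=-0.2992  x^+=3.3739  v^+=0.4498  a^+=-0.4175
step 4: x_pred=3.5745  r=-1.3445  x^+=2.8767  v^+=-0.1568  a^+=-0.7698
step 5: x_pred=2.6252  r=2.8548  x^+=4.1068  v^+=0.0878  a^+=-0.0217
step 6: x_pred=4.1579  r=-8.6079  x^+=-0.3096  v^+=-2.1256  a^+=-2.2772
step 7: x_pred=-2.1007  r=7.1807  x^+=1.6261  v^+=-1.7252  a^+=-0.3957
step 8: x_pred=0.4607  r=-6.1907  x^+=-2.7523  v^+=-3.5566  a^+=-2.0178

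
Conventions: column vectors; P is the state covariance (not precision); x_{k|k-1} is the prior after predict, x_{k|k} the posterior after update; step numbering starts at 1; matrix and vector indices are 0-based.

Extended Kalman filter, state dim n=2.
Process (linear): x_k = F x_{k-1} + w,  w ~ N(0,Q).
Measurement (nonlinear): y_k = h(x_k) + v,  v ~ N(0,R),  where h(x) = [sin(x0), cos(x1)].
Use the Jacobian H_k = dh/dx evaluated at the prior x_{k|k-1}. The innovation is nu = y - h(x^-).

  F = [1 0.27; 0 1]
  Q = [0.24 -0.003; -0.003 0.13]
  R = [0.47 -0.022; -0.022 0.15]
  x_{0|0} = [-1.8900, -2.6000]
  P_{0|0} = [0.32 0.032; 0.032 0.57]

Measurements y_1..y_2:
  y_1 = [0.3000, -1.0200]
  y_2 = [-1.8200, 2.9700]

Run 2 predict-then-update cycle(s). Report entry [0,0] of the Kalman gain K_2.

step 1: x^-=[-2.5920, -2.6000]  P^-=[0.6188 0.1829; 0.1829 0.7000]  H_jac=[-0.8527 0.0000; 0.0000 0.5155]  S=[0.9200 -0.1024; -0.1024 0.3360]  K=[-0.5614 0.1095; -0.0518 1.0581]  nu=[0.8223, -0.1631]  x^+=[-3.0715, -2.8152]  P^+=[0.3123 0.0558; 0.0558 0.3101]
step 2: x^-=[-3.8316, -2.8152]  P^-=[0.6050 0.1366; 0.1366 0.4401]  H_jac=[-0.7712 0.0000; 0.0000 0.3207]  S=[0.8299 -0.0558; -0.0558 0.1953]  K=[-0.5579 0.0649; -0.0799 0.7000]  nu=[-2.4566, 3.9172]  x^+=[-2.2068, 0.1230]  P^+=[0.3418 0.0686; 0.0686 0.3329]

K[0,0] = -0.5579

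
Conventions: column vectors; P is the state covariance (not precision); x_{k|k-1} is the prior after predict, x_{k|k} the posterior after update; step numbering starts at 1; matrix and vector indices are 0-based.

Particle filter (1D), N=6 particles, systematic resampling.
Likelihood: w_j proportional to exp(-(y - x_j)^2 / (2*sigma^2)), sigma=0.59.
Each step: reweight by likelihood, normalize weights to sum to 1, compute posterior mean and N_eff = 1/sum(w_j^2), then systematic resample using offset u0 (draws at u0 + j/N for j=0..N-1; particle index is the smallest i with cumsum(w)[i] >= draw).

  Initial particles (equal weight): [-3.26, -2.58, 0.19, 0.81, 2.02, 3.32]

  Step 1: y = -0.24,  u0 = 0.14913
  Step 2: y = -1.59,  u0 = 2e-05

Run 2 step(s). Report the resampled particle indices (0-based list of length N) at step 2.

step 1: w=[0.0000, 0.0004, 0.7880, 0.2109, 0.0007, 0.0000]  mean=0.3209  Neff=1.5027  idx=[2, 2, 2, 2, 3, 3]
step 2: w=[0.2470, 0.2470, 0.2470, 0.2470, 0.0060, 0.0060]  mean=0.1974  Neff=4.0961  idx=[0, 0, 1, 2, 2, 3]

resampled_idx = [0, 0, 1, 2, 2, 3]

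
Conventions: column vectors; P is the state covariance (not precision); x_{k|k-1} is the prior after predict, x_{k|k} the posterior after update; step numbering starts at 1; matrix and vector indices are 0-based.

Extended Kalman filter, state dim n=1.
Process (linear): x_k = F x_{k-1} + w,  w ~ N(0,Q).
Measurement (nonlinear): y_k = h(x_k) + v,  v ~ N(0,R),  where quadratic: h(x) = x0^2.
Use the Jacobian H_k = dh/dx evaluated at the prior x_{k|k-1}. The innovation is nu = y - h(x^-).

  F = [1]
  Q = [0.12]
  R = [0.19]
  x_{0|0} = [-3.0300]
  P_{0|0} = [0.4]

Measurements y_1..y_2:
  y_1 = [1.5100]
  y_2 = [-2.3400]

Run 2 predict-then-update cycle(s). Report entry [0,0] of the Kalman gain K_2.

step 1: x^-=[-3.0300]  P^-=[0.5200]  H_jac=[-6.0600]  S=[19.2863]  K=[-0.1634]  nu=[-7.6709]  x^+=[-1.7766]  P^+=[0.0051]
step 2: x^-=[-1.7766]  P^-=[0.1251]  H_jac=[-3.5533]  S=[1.7698]  K=[-0.2512]  nu=[-5.4965]  x^+=[-0.3958]  P^+=[0.0134]

K[0,0] = -0.2512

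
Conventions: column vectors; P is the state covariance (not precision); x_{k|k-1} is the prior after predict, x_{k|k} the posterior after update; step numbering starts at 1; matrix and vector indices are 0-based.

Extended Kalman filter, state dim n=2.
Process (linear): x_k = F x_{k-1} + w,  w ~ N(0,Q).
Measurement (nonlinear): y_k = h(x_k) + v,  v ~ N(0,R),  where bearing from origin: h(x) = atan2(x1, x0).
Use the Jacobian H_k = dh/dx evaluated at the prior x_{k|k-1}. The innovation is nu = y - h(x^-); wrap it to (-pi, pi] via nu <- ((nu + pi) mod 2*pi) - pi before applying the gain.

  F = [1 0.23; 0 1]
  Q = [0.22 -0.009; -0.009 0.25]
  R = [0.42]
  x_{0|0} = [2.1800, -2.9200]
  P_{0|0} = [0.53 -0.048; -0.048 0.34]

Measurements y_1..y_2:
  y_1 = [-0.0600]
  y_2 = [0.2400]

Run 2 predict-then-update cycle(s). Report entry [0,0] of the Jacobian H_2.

H_jac[0,0] = 0.2972

step 1: x^-=[1.5084, -2.9200]  P^-=[0.7459 0.0212; 0.0212 0.5900]  H_jac=[0.2703 0.1396]  S=[0.4876]  K=[0.4196; 0.1807]  nu=[1.0340]  x^+=[1.9423, -2.7331]  P^+=[0.6601 -0.0158; -0.0158 0.5741]
step 2: x^-=[1.3136, -2.7331]  P^-=[0.9032 0.1073; 0.1073 0.8241]  H_jac=[0.2972 0.1429]  S=[0.5257]  K=[0.5398; 0.2846]  nu=[1.3628]  x^+=[2.0492, -2.3453]  P^+=[0.7500 0.0265; 0.0265 0.7815]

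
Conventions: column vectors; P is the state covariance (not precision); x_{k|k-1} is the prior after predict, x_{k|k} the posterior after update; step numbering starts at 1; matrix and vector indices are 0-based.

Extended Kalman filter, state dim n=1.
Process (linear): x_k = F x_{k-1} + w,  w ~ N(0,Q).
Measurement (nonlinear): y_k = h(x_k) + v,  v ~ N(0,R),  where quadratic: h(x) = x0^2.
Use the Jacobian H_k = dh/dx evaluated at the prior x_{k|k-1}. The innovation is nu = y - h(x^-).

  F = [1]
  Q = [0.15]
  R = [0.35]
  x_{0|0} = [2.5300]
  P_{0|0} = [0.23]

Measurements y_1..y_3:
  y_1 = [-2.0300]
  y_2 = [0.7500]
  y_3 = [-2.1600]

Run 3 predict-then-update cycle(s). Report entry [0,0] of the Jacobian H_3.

H_jac[0,0] = 1.7772

step 1: x^-=[2.5300]  P^-=[0.3800]  H_jac=[5.0600]  S=[10.0794]  K=[0.1908]  nu=[-8.4309]  x^+=[0.9217]  P^+=[0.0132]
step 2: x^-=[0.9217]  P^-=[0.1632]  H_jac=[1.8433]  S=[0.9045]  K=[0.3326]  nu=[-0.0995]  x^+=[0.8886]  P^+=[0.0631]
step 3: x^-=[0.8886]  P^-=[0.2131]  H_jac=[1.7772]  S=[1.0232]  K=[0.3702]  nu=[-2.9496]  x^+=[-0.2034]  P^+=[0.0729]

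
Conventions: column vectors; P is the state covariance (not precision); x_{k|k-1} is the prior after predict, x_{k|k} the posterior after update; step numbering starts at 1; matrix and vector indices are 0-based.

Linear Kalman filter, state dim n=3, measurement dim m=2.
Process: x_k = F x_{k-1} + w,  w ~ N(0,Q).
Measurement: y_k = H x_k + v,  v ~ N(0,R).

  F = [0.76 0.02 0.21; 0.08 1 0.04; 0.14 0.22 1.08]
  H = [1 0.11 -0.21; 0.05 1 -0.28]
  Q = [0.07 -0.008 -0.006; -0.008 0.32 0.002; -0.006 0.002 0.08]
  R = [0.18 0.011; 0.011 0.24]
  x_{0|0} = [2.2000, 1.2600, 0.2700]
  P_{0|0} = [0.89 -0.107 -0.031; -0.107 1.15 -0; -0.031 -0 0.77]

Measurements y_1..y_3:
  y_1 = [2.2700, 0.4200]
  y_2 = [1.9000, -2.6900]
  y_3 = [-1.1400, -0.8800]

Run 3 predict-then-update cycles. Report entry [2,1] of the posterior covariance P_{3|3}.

P_post[2,1] = 0.4835

step 1: x^-=[1.7539, 1.4468, 0.8768]  P^-=[0.6053 -0.0074 0.2238; -0.0074 1.4596 0.2785; 0.2238 0.2785 1.0353]  S=[0.7401 0.1232; 0.1232 1.6193]  K=[0.7671 -0.0829; -0.0142 0.8541; 0.0508 -0.0040]  nu=[0.5411, -0.8690]  x^+=[2.2410, 0.6969, 0.9077]  P^+=[0.1744 0.0345 0.1954; 0.0345 0.2813 0.2792; 0.1954 0.2792 1.0334]
step 2: x^-=[1.9077, 0.9125, 1.4474]  P^-=[0.2822 0.1113 0.4391; 0.1113 0.6331 0.4379; 0.4391 0.4379 1.4963]  S=[0.3557 0.0616; 0.0616 0.7448]  K=[0.5762 -0.0444; 0.1320 0.6820; 0.4840 0.0148]  nu=[0.1959, -3.2926]  x^+=[2.1668, -1.3073, 1.4934]  P^+=[0.1658 0.0829 0.3412; 0.0829 0.2694 0.3872; 0.3412 0.3872 1.4119]
step 3: x^-=[1.9342, -1.0743, 1.6286]  P^-=[0.3428 0.1802 0.6635; 0.1802 0.6391 0.5901; 0.6635 0.5901 2.0354]  S=[0.3540 0.0645; 0.0645 0.7086]  K=[0.6383 -0.0418; 0.2374 0.6600; 0.8505 -0.0021]  nu=[-2.6140, 0.5535]  x^+=[0.2424, -1.3294, -0.5958]  P^+=[0.2007 0.1196 0.4736; 0.1196 0.2904 0.4835; 0.4736 0.4835 1.7796]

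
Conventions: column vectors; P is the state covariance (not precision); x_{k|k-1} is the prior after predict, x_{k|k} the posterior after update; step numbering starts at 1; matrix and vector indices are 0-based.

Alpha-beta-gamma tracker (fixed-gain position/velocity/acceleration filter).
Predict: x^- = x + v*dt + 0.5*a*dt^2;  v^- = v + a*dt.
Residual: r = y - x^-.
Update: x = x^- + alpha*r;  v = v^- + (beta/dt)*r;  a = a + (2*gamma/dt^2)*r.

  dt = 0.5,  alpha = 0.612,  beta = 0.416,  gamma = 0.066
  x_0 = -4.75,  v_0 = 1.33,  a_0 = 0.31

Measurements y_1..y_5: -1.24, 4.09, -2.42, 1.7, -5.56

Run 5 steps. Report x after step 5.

x_post = -2.4391

step 1: x_pred=-4.0462  r=2.8062  x^+=-2.3288  v^+=3.8198  a^+=1.7917
step 2: x_pred=-0.1950  r=4.2850  x^+=2.4274  v^+=8.2807  a^+=4.0542
step 3: x_pred=7.0746  r=-9.4946  x^+=1.2639  v^+=2.4083  a^+=-0.9590
step 4: x_pred=2.3482  r=-0.6482  x^+=1.9515  v^+=1.3896  a^+=-1.3012
step 5: x_pred=2.4836  r=-8.0436  x^+=-2.4391  v^+=-5.9534  a^+=-5.5483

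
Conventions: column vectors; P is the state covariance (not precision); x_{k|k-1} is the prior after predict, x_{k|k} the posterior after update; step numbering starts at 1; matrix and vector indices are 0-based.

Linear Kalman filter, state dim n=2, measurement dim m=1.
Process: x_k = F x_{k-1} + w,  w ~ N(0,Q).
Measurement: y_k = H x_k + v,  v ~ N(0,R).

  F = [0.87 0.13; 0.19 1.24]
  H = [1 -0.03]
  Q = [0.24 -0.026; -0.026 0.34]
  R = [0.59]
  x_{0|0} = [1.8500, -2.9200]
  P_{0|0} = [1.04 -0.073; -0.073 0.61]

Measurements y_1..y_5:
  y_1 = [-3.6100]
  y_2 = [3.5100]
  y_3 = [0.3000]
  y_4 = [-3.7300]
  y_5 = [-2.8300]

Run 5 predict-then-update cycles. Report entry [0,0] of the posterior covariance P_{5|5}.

P_post[0,0] = 0.3494

step 1: x^-=[1.2299, -3.2693]  P^-=[1.0210 0.1637; 0.1637 1.2811]  S=[1.6023]  K=[0.6341; 0.0782]  nu=[-4.9380]  x^+=[-1.9014, -3.6553]  P^+=[0.3767 0.0843; 0.0843 1.2713]
step 2: x^-=[-2.1294, -4.8939]  P^-=[0.5656 0.3342; 0.3342 2.3480]  S=[1.1377]  K=[0.4884; 0.2318]  nu=[5.4926]  x^+=[0.5530, -3.6206]  P^+=[0.2943 0.2054; 0.2054 2.2869]
step 3: x^-=[0.0104, -4.3845]  P^-=[0.5479 0.6179; 0.6179 3.9637]  S=[1.1043]  K=[0.4793; 0.4519]  nu=[0.1580]  x^+=[0.0862, -4.3131]  P^+=[0.2942 0.3787; 0.3787 3.7382]
step 4: x^-=[-0.4857, -5.3318]  P^-=[0.6115 1.0432; 1.0432 6.2770]  S=[1.1446]  K=[0.5069; 0.7469]  nu=[-3.4042]  x^+=[-2.2114, -7.8744]  P^+=[0.3174 0.6098; 0.6098 5.6385]
step 5: x^-=[-2.9476, -10.1845]  P^-=[0.7135 1.6083; 1.6083 9.3086]  S=[1.2153]  K=[0.5473; 1.0936]  nu=[-0.1879]  x^+=[-3.0505, -10.3900]  P^+=[0.3494 0.8809; 0.8809 7.8551]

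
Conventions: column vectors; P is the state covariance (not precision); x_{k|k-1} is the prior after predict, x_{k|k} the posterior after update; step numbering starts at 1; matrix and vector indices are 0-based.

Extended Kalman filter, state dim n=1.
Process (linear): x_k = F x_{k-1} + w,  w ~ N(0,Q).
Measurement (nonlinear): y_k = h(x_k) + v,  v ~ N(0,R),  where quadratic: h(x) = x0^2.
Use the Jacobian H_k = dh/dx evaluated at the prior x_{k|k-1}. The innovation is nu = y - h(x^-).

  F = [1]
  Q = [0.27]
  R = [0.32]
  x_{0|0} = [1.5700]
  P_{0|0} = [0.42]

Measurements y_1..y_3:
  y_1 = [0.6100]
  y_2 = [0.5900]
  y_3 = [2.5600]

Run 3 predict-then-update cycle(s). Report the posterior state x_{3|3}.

step 1: x^-=[1.5700]  P^-=[0.6900]  H_jac=[3.1400]  S=[7.1231]  K=[0.3042]  nu=[-1.8549]  x^+=[1.0058]  P^+=[0.0310]
step 2: x^-=[1.0058]  P^-=[0.3010]  H_jac=[2.0116]  S=[1.5380]  K=[0.3937]  nu=[-0.4216]  x^+=[0.8398]  P^+=[0.0626]
step 3: x^-=[0.8398]  P^-=[0.3326]  H_jac=[1.6796]  S=[1.2584]  K=[0.4440]  nu=[1.8547]  x^+=[1.6633]  P^+=[0.0846]

x_post = [1.6633]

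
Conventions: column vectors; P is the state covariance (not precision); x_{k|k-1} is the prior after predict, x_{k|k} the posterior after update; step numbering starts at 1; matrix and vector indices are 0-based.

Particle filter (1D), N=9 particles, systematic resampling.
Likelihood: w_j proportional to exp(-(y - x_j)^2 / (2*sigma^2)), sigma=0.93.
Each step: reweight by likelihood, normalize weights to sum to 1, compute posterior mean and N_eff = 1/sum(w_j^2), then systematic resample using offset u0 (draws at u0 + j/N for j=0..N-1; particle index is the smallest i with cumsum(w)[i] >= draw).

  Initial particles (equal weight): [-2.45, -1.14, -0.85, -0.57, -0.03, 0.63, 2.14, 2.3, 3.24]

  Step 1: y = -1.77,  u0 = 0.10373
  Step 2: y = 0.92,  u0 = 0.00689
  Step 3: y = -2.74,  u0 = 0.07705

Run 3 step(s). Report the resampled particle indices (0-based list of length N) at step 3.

step 1: w=[0.2716, 0.2821, 0.2175, 0.1543, 0.0616, 0.0127, 0.0001, 0.0000, 0.0000]  mean=-1.2536  Neff=4.3773  idx=[0, 0, 1, 1, 1, 2, 2, 3, 5]
step 2: w=[0.0008, 0.0008, 0.0473, 0.0473, 0.0473, 0.0899, 0.0899, 0.1525, 0.5241]  mean=-0.0753  Neff=3.1168  idx=[2, 4, 5, 7, 7, 8, 8, 8, 8]
step 3: w=[0.3165, 0.3165, 0.1763, 0.0914, 0.0914, 0.0020, 0.0020, 0.0020, 0.0020]  mean=-0.9708  Neff=4.0291  idx=[0, 0, 0, 1, 1, 1, 2, 3, 4]

resampled_idx = [0, 0, 0, 1, 1, 1, 2, 3, 4]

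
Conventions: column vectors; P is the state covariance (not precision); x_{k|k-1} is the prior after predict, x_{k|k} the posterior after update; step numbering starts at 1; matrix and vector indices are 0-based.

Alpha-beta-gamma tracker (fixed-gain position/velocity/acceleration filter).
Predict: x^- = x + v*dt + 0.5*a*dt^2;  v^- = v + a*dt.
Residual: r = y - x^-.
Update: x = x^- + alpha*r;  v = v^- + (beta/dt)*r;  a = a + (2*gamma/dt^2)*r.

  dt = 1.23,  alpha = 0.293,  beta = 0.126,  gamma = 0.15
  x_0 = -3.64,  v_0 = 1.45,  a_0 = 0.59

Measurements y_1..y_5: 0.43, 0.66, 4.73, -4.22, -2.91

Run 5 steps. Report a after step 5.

a_post = -4.8569

step 1: x_pred=-1.4102  r=1.8402  x^+=-0.8710  v^+=2.3642  a^+=0.9549
step 2: x_pred=2.7593  r=-2.0993  x^+=2.1442  v^+=3.3237  a^+=0.5386
step 3: x_pred=6.6398  r=-1.9098  x^+=6.0802  v^+=3.7906  a^+=0.1599
step 4: x_pred=10.8636  r=-15.0836  x^+=6.4441  v^+=2.4421  a^+=-2.8311
step 5: x_pred=7.3063  r=-10.2163  x^+=4.3129  v^+=-2.0866  a^+=-4.8569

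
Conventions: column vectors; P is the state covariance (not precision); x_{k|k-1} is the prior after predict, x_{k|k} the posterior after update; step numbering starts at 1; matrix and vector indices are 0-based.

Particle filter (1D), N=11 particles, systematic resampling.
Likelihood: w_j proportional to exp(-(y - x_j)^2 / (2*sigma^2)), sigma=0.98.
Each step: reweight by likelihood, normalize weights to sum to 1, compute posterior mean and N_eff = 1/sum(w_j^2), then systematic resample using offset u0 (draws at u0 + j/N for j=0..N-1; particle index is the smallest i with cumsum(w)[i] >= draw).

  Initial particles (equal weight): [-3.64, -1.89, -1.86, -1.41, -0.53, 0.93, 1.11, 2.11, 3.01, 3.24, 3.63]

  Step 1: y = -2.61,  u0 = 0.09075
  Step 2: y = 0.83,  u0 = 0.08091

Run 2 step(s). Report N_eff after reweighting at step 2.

N_eff = 1.6436

step 1: w=[0.2160, 0.2865, 0.2800, 0.1773, 0.0395, 0.0006, 0.0003, 0.0000, 0.0000, 0.0000, 0.0000]  mean=-2.1184  Neff=4.1652  idx=[0, 0, 1, 1, 1, 2, 2, 2, 3, 3, 6]
step 2: w=[0.0000, 0.0000, 0.0171, 0.0171, 0.0171, 0.0186, 0.0186, 0.0186, 0.0592, 0.0592, 0.7743]  mean=0.4912  Neff=1.6436  idx=[6, 9, 10, 10, 10, 10, 10, 10, 10, 10, 10]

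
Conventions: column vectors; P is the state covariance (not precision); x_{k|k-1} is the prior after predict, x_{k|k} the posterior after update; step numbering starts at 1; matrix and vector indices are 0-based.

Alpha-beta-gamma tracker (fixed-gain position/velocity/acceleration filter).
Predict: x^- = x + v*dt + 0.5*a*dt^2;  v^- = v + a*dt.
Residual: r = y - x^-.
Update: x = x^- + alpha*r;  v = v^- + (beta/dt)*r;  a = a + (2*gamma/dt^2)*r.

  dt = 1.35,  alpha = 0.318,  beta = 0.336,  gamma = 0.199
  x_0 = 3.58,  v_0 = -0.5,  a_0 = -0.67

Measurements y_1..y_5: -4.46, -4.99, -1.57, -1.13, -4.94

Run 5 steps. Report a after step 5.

step 1: x_pred=2.2945  r=-6.7545  x^+=0.1465  v^+=-3.0856  a^+=-2.1450
step 2: x_pred=-5.9737  r=0.9837  x^+=-5.6609  v^+=-5.7366  a^+=-1.9302
step 3: x_pred=-15.1642  r=13.5942  x^+=-10.8412  v^+=-4.9590  a^+=1.0385
step 4: x_pred=-16.5895  r=15.4595  x^+=-11.6734  v^+=0.2907  a^+=4.4146
step 5: x_pred=-7.2581  r=2.3181  x^+=-6.5210  v^+=6.8273  a^+=4.9208

a_post = 4.9208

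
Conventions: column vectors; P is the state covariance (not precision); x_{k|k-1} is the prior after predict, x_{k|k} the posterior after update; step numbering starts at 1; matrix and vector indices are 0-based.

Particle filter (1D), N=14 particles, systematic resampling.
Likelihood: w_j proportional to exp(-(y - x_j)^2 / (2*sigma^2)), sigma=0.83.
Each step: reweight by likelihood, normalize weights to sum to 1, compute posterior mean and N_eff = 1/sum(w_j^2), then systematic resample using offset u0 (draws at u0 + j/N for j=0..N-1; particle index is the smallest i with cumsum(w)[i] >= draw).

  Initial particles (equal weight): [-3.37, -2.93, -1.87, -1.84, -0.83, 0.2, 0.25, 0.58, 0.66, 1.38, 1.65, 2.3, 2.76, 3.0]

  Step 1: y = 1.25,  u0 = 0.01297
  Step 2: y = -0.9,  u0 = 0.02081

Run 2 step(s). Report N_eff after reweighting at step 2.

step 1: w=[0.0000, 0.0000, 0.0002, 0.0002, 0.0085, 0.0880, 0.0948, 0.1415, 0.1522, 0.1935, 0.1745, 0.0880, 0.0374, 0.0212]  mean=1.1405  Neff=7.2742  idx=[5, 5, 6, 7, 7, 8, 8, 9, 9, 9, 10, 10, 11, 12]
step 2: w=[0.2026, 0.2026, 0.1867, 0.0994, 0.0994, 0.0833, 0.0833, 0.0112, 0.0112, 0.0112, 0.0043, 0.0043, 0.0003, 0.0000]  mean=0.4145  Neff=6.6226  idx=[0, 0, 0, 1, 1, 1, 2, 2, 3, 3, 4, 5, 6, 6]

N_eff = 6.6226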